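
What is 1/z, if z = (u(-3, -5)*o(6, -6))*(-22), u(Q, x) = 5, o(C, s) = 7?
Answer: -1/770 ≈ -0.0012987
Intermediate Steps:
z = -770 (z = (5*7)*(-22) = 35*(-22) = -770)
1/z = 1/(-770) = -1/770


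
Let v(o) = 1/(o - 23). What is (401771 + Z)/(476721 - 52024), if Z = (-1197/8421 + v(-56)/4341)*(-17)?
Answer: 55251293247277/58403710957683 ≈ 0.94602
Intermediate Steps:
v(o) = 1/(-23 + o)
Z = 332314708/137518539 (Z = (-1197/8421 + 1/(-23 - 56*4341))*(-17) = (-1197*1/8421 + (1/4341)/(-79))*(-17) = (-57/401 - 1/79*1/4341)*(-17) = (-57/401 - 1/342939)*(-17) = -19547924/137518539*(-17) = 332314708/137518539 ≈ 2.4165)
(401771 + Z)/(476721 - 52024) = (401771 + 332314708/137518539)/(476721 - 52024) = (55251293247277/137518539)/424697 = (55251293247277/137518539)*(1/424697) = 55251293247277/58403710957683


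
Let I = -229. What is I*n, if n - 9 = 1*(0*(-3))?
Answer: -2061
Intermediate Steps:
n = 9 (n = 9 + 1*(0*(-3)) = 9 + 1*0 = 9 + 0 = 9)
I*n = -229*9 = -2061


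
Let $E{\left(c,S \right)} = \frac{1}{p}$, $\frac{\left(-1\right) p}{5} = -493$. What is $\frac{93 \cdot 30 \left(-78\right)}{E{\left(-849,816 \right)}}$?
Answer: $-536433300$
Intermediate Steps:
$p = 2465$ ($p = \left(-5\right) \left(-493\right) = 2465$)
$E{\left(c,S \right)} = \frac{1}{2465}$
$\frac{93 \cdot 30 \left(-78\right)}{E{\left(-849,816 \right)}} = 93 \cdot 30 \left(-78\right) \frac{1}{\frac{1}{2465}} = 2790 \left(-78\right) 2465 = \left(-217620\right) 2465 = -536433300$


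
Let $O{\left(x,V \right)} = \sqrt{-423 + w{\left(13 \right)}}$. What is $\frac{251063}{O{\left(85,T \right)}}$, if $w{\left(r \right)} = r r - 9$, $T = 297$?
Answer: $- \frac{251063 i \sqrt{263}}{263} \approx - 15481.0 i$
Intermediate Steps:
$w{\left(r \right)} = -9 + r^{2}$ ($w{\left(r \right)} = r^{2} - 9 = -9 + r^{2}$)
$O{\left(x,V \right)} = i \sqrt{263}$ ($O{\left(x,V \right)} = \sqrt{-423 - \left(9 - 13^{2}\right)} = \sqrt{-423 + \left(-9 + 169\right)} = \sqrt{-423 + 160} = \sqrt{-263} = i \sqrt{263}$)
$\frac{251063}{O{\left(85,T \right)}} = \frac{251063}{i \sqrt{263}} = 251063 \left(- \frac{i \sqrt{263}}{263}\right) = - \frac{251063 i \sqrt{263}}{263}$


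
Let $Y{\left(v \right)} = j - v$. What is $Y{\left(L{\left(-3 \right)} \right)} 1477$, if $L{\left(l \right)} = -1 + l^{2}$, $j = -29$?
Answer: $-54649$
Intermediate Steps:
$Y{\left(v \right)} = -29 - v$
$Y{\left(L{\left(-3 \right)} \right)} 1477 = \left(-29 - \left(-1 + \left(-3\right)^{2}\right)\right) 1477 = \left(-29 - \left(-1 + 9\right)\right) 1477 = \left(-29 - 8\right) 1477 = \left(-37\right) 1477 = -54649$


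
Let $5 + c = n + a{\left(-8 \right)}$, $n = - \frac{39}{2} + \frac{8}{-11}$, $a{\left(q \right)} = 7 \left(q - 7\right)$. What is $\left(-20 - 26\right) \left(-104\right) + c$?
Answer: $\frac{102383}{22} \approx 4653.8$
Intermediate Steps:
$a{\left(q \right)} = -49 + 7 q$ ($a{\left(q \right)} = 7 \left(-7 + q\right) = -49 + 7 q$)
$n = - \frac{445}{22}$ ($n = \left(-39\right) \frac{1}{2} + 8 \left(- \frac{1}{11}\right) = - \frac{39}{2} - \frac{8}{11} = - \frac{445}{22} \approx -20.227$)
$c = - \frac{2865}{22}$ ($c = -5 + \left(- \frac{445}{22} + \left(-49 + 7 \left(-8\right)\right)\right) = -5 - \frac{2755}{22} = - \frac{2865}{22} \approx -130.23$)
$\left(-20 - 26\right) \left(-104\right) + c = \left(-20 - 26\right) \left(-104\right) - \frac{2865}{22} = \left(-46\right) \left(-104\right) - \frac{2865}{22} = 4784 - \frac{2865}{22} = \frac{102383}{22}$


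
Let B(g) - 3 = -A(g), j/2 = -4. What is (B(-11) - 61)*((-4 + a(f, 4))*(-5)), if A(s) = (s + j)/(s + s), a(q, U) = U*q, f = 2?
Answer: 12950/11 ≈ 1177.3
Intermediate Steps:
j = -8 (j = 2*(-4) = -8)
A(s) = (-8 + s)/(2*s) (A(s) = (s - 8)/(s + s) = (-8 + s)/((2*s)) = (-8 + s)*(1/(2*s)) = (-8 + s)/(2*s))
B(g) = 3 - (-8 + g)/(2*g)
(B(-11) - 61)*((-4 + a(f, 4))*(-5)) = ((5/2 + 4/(-11)) - 61)*((-4 + 4*2)*(-5)) = ((5/2 + 4*(-1/11)) - 61)*((-4 + 8)*(-5)) = ((5/2 - 4/11) - 61)*(4*(-5)) = (47/22 - 61)*(-20) = -1295/22*(-20) = 12950/11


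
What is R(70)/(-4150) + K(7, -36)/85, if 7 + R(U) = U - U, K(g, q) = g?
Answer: 5929/70550 ≈ 0.084040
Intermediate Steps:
R(U) = -7 (R(U) = -7 + (U - U) = -7 + 0 = -7)
R(70)/(-4150) + K(7, -36)/85 = -7/(-4150) + 7/85 = -7*(-1/4150) + 7*(1/85) = 7/4150 + 7/85 = 5929/70550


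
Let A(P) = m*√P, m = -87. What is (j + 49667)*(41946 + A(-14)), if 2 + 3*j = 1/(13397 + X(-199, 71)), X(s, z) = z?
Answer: 14028969264203/6734 - 58194837457*I*√14/13468 ≈ 2.0833e+9 - 1.6168e+7*I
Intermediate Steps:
j = -26935/40404 (j = -⅔ + 1/(3*(13397 + 71)) = -⅔ + (⅓)/13468 = -⅔ + (⅓)*(1/13468) = -⅔ + 1/40404 = -26935/40404 ≈ -0.66664)
A(P) = -87*√P
(j + 49667)*(41946 + A(-14)) = (-26935/40404 + 49667)*(41946 - 87*I*√14) = 2006718533*(41946 - 87*I*√14)/40404 = 14028969264203/6734 - 58194837457*I*√14/13468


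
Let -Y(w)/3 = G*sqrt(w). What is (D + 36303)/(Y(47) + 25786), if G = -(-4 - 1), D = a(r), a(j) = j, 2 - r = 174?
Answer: 931673966/664907221 + 541965*sqrt(47)/664907221 ≈ 1.4068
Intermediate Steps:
r = -172 (r = 2 - 1*174 = 2 - 174 = -172)
D = -172
G = 5 (G = -1*(-5) = 5)
Y(w) = -15*sqrt(w)
(D + 36303)/(Y(47) + 25786) = (-172 + 36303)/(-15*sqrt(47) + 25786) = 36131/(25786 - 15*sqrt(47))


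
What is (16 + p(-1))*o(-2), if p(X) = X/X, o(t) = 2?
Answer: 34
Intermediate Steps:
p(X) = 1
(16 + p(-1))*o(-2) = (16 + 1)*2 = 17*2 = 34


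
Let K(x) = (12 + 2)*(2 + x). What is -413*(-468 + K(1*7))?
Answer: 141246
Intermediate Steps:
K(x) = 28 + 14*x (K(x) = 14*(2 + x) = 28 + 14*x)
-413*(-468 + K(1*7)) = -413*(-468 + (28 + 14*(1*7))) = -413*(-468 + (28 + 14*7)) = -413*(-468 + (28 + 98)) = -413*(-468 + 126) = -413*(-342) = 141246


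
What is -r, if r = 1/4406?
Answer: -1/4406 ≈ -0.00022696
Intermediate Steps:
r = 1/4406 ≈ 0.00022696
-r = -1*1/4406 = -1/4406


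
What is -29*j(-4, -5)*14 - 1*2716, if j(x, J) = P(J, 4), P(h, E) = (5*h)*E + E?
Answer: 36260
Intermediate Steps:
P(h, E) = E + 5*E*h (P(h, E) = 5*E*h + E = E + 5*E*h)
j(x, J) = 4 + 20*J (j(x, J) = 4*(1 + 5*J) = 4 + 20*J)
-29*j(-4, -5)*14 - 1*2716 = -29*(4 + 20*(-5))*14 - 1*2716 = -29*(4 - 100)*14 - 2716 = -29*(-96)*14 - 2716 = 2784*14 - 2716 = 38976 - 2716 = 36260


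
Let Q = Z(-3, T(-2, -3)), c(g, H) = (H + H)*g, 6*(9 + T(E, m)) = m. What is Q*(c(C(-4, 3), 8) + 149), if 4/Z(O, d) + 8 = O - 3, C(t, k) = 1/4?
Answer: -306/7 ≈ -43.714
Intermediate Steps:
C(t, k) = 1/4
T(E, m) = -9 + m/6
Z(O, d) = 4/(-11 + O) (Z(O, d) = 4/(-8 + (O - 3)) = 4/(-8 + (-3 + O)) = 4/(-11 + O))
c(g, H) = 2*H*g (c(g, H) = (2*H)*g = 2*H*g)
Q = -2/7 (Q = 4/(-11 - 3) = 4/(-14) = 4*(-1/14) = -2/7 ≈ -0.28571)
Q*(c(C(-4, 3), 8) + 149) = -2*(2*8*(1/4) + 149)/7 = -2*(4 + 149)/7 = -2/7*153 = -306/7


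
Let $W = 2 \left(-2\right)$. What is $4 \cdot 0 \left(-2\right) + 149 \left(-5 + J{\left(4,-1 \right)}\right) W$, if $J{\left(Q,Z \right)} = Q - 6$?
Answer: $4172$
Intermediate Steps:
$W = -4$
$J{\left(Q,Z \right)} = -6 + Q$ ($J{\left(Q,Z \right)} = Q - 6 = -6 + Q$)
$4 \cdot 0 \left(-2\right) + 149 \left(-5 + J{\left(4,-1 \right)}\right) W = 4 \cdot 0 \left(-2\right) + 149 \left(-5 + \left(-6 + 4\right)\right) \left(-4\right) = 0 \left(-2\right) + 149 \left(-5 - 2\right) \left(-4\right) = 0 + 149 \left(\left(-7\right) \left(-4\right)\right) = 0 + 149 \cdot 28 = 0 + 4172 = 4172$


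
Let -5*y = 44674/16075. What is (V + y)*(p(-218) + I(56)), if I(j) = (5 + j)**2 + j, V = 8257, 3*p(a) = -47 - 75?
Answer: 7438423556509/241125 ≈ 3.0849e+7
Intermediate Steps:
y = -44674/80375 (y = -44674/(5*16075) = -1/5*44674/16075 = -44674/80375 ≈ -0.55582)
p(a) = -122/3 (p(a) = (-47 - 75)/3 = (1/3)*(-122) = -122/3)
I(j) = j + (5 + j)**2
(V + y)*(p(-218) + I(56)) = (8257 - 44674/80375)*(-122/3 + (56 + (5 + 56)**2)) = 663611701*(-122/3 + (56 + 61**2))/80375 = 663611701*(-122/3 + (56 + 3721))/80375 = 663611701*(-122/3 + 3777)/80375 = (663611701/80375)*(11209/3) = 7438423556509/241125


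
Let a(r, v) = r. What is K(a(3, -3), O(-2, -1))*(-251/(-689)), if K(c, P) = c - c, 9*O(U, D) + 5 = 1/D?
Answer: 0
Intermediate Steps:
O(U, D) = -5/9 + 1/(9*D)
K(c, P) = 0
K(a(3, -3), O(-2, -1))*(-251/(-689)) = 0*(-251/(-689)) = 0*(-251*(-1/689)) = 0*(251/689) = 0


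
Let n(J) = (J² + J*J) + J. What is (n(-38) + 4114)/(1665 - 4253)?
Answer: -1741/647 ≈ -2.6909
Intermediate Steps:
n(J) = J + 2*J² (n(J) = (J² + J²) + J = 2*J² + J = J + 2*J²)
(n(-38) + 4114)/(1665 - 4253) = (-38*(1 + 2*(-38)) + 4114)/(1665 - 4253) = (-38*(1 - 76) + 4114)/(-2588) = (-38*(-75) + 4114)*(-1/2588) = (2850 + 4114)*(-1/2588) = 6964*(-1/2588) = -1741/647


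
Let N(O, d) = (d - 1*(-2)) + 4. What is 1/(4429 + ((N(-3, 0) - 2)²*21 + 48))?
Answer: 1/4813 ≈ 0.00020777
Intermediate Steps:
N(O, d) = 6 + d (N(O, d) = (d + 2) + 4 = (2 + d) + 4 = 6 + d)
1/(4429 + ((N(-3, 0) - 2)²*21 + 48)) = 1/(4429 + (((6 + 0) - 2)²*21 + 48)) = 1/(4429 + ((6 - 2)²*21 + 48)) = 1/(4429 + (4²*21 + 48)) = 1/(4429 + (16*21 + 48)) = 1/(4429 + (336 + 48)) = 1/(4429 + 384) = 1/4813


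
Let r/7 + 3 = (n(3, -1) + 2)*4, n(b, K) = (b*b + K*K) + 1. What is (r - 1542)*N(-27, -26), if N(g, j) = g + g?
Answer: 64746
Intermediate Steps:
N(g, j) = 2*g
n(b, K) = 1 + K**2 + b**2 (n(b, K) = (b**2 + K**2) + 1 = (K**2 + b**2) + 1 = 1 + K**2 + b**2)
r = 343 (r = -21 + 7*(((1 + (-1)**2 + 3**2) + 2)*4) = -21 + 7*(((1 + 1 + 9) + 2)*4) = -21 + 7*((11 + 2)*4) = -21 + 7*(13*4) = -21 + 7*52 = -21 + 364 = 343)
(r - 1542)*N(-27, -26) = (343 - 1542)*(2*(-27)) = -1199*(-54) = 64746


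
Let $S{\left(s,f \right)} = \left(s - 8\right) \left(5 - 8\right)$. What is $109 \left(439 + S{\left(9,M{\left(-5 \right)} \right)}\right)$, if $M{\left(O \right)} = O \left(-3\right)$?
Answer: $47524$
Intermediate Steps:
$M{\left(O \right)} = - 3 O$
$S{\left(s,f \right)} = 24 - 3 s$ ($S{\left(s,f \right)} = \left(-8 + s\right) \left(-3\right) = 24 - 3 s$)
$109 \left(439 + S{\left(9,M{\left(-5 \right)} \right)}\right) = 109 \left(439 + \left(24 - 27\right)\right) = 109 \left(439 - 3\right) = 109 \cdot 436 = 47524$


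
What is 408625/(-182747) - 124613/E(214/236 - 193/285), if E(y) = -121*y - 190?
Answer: 762851538375805/1338428245927 ≈ 569.96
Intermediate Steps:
E(y) = -190 - 121*y
408625/(-182747) - 124613/E(214/236 - 193/285) = 408625/(-182747) - 124613/(-190 - 121*(214/236 - 193/285)) = 408625*(-1/182747) - 124613/(-190 - 121*(214*(1/236) - 193*1/285)) = -408625/182747 - 124613/(-190 - 121*(107/118 - 193/285)) = -408625/182747 - 124613/(-190 - 121*7721/33630) = -408625/182747 - 124613/(-190 - 934241/33630) = -408625/182747 - 124613/(-7323941/33630) = -408625/182747 - 124613*(-33630/7323941) = -408625/182747 + 4190735190/7323941 = 762851538375805/1338428245927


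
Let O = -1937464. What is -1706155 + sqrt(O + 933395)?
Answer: -1706155 + I*sqrt(1004069) ≈ -1.7062e+6 + 1002.0*I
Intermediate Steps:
-1706155 + sqrt(O + 933395) = -1706155 + sqrt(-1937464 + 933395) = -1706155 + sqrt(-1004069) = -1706155 + I*sqrt(1004069)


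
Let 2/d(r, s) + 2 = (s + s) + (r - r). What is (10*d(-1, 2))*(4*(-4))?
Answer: -160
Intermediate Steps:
d(r, s) = 2/(-2 + 2*s) (d(r, s) = 2/(-2 + ((s + s) + (r - r))) = 2/(-2 + (2*s + 0)) = 2/(-2 + 2*s))
(10*d(-1, 2))*(4*(-4)) = (10/(-1 + 2))*(4*(-4)) = (10/1)*(-16) = (10*1)*(-16) = 10*(-16) = -160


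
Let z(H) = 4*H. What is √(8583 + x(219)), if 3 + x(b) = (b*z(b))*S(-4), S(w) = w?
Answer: 2*I*√189699 ≈ 871.09*I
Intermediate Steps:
x(b) = -3 - 16*b² (x(b) = -3 + (b*(4*b))*(-4) = -3 + (4*b²)*(-4) = -3 - 16*b²)
√(8583 + x(219)) = √(8583 + (-3 - 16*219²)) = √(8583 + (-3 - 16*47961)) = √(8583 + (-3 - 767376)) = √(8583 - 767379) = √(-758796) = 2*I*√189699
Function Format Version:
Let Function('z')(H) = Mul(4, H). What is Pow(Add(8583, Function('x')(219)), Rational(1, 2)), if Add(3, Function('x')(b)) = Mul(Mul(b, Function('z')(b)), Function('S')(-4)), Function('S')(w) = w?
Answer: Mul(2, I, Pow(189699, Rational(1, 2))) ≈ Mul(871.09, I)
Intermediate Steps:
Function('x')(b) = Add(-3, Mul(-16, Pow(b, 2))) (Function('x')(b) = Add(-3, Mul(Mul(b, Mul(4, b)), -4)) = Add(-3, Mul(Mul(4, Pow(b, 2)), -4)) = Add(-3, Mul(-16, Pow(b, 2))))
Pow(Add(8583, Function('x')(219)), Rational(1, 2)) = Pow(Add(8583, Add(-3, Mul(-16, Pow(219, 2)))), Rational(1, 2)) = Pow(Add(8583, Add(-3, Mul(-16, 47961))), Rational(1, 2)) = Pow(Add(8583, Add(-3, -767376)), Rational(1, 2)) = Pow(Add(8583, -767379), Rational(1, 2)) = Pow(-758796, Rational(1, 2)) = Mul(2, I, Pow(189699, Rational(1, 2)))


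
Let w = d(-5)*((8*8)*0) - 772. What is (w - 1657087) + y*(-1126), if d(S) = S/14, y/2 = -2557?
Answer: 4100505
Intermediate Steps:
y = -5114 (y = 2*(-2557) = -5114)
d(S) = S/14 (d(S) = S*(1/14) = S/14)
w = -772 (w = ((1/14)*(-5))*((8*8)*0) - 772 = -160*0/7 - 772 = -5/14*0 - 772 = 0 - 772 = -772)
(w - 1657087) + y*(-1126) = (-772 - 1657087) - 5114*(-1126) = -1657859 + 5758364 = 4100505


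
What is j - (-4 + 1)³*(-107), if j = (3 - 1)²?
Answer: -2885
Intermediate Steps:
j = 4 (j = 2² = 4)
j - (-4 + 1)³*(-107) = 4 - (-4 + 1)³*(-107) = 4 - 1*(-3)³*(-107) = 4 - 1*(-27)*(-107) = 4 + 27*(-107) = 4 - 2889 = -2885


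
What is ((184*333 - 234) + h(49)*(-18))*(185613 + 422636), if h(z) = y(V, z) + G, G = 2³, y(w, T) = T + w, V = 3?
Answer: 36469393542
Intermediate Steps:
G = 8
h(z) = 11 + z (h(z) = (z + 3) + 8 = (3 + z) + 8 = 11 + z)
((184*333 - 234) + h(49)*(-18))*(185613 + 422636) = ((184*333 - 234) + (11 + 49)*(-18))*(185613 + 422636) = ((61272 - 234) + 60*(-18))*608249 = (61038 - 1080)*608249 = 59958*608249 = 36469393542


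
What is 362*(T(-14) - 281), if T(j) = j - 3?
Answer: -107876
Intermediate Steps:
T(j) = -3 + j
362*(T(-14) - 281) = 362*((-3 - 14) - 281) = 362*(-17 - 281) = 362*(-298) = -107876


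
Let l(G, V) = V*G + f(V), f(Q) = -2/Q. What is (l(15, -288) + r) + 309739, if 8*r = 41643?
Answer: 44729911/144 ≈ 3.1062e+5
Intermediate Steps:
r = 41643/8 (r = (⅛)*41643 = 41643/8 ≈ 5205.4)
l(G, V) = -2/V + G*V (l(G, V) = V*G - 2/V = G*V - 2/V = -2/V + G*V)
(l(15, -288) + r) + 309739 = ((-2/(-288) + 15*(-288)) + 41643/8) + 309739 = ((-2*(-1/288) - 4320) + 41643/8) + 309739 = ((1/144 - 4320) + 41643/8) + 309739 = (-622079/144 + 41643/8) + 309739 = 127495/144 + 309739 = 44729911/144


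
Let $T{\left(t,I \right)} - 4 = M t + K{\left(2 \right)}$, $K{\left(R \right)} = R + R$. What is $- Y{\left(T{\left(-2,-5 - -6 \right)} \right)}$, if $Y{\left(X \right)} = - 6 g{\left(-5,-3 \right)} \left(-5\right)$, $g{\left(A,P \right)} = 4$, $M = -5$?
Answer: $-120$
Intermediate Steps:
$K{\left(R \right)} = 2 R$
$T{\left(t,I \right)} = 8 - 5 t$ ($T{\left(t,I \right)} = 4 - \left(-4 + 5 t\right) = 8 - 5 t$)
$Y{\left(X \right)} = 120$ ($Y{\left(X \right)} = \left(-6\right) 4 \left(-5\right) = \left(-24\right) \left(-5\right) = 120$)
$- Y{\left(T{\left(-2,-5 - -6 \right)} \right)} = \left(-1\right) 120 = -120$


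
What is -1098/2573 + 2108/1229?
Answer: 4074442/3162217 ≈ 1.2885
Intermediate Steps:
-1098/2573 + 2108/1229 = 4074442/3162217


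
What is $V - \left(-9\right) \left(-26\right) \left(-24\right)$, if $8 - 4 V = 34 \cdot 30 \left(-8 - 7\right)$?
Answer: $9443$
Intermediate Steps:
$V = 3827$ ($V = 2 - \frac{34 \cdot 30 \left(-8 - 7\right)}{4} = 2 - \frac{1020 \left(-8 - 7\right)}{4} = 2 - \frac{1020 \left(-15\right)}{4} = 2 - -3825 = 2 + 3825 = 3827$)
$V - \left(-9\right) \left(-26\right) \left(-24\right) = 3827 - \left(-9\right) \left(-26\right) \left(-24\right) = 3827 - 234 \left(-24\right) = 3827 - -5616 = 3827 + 5616 = 9443$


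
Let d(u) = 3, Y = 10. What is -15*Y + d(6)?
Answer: -147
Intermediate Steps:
-15*Y + d(6) = -15*10 + 3 = -150 + 3 = -147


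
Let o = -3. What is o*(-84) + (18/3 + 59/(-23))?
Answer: 5875/23 ≈ 255.43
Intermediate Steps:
o*(-84) + (18/3 + 59/(-23)) = -3*(-84) + (18/3 + 59/(-23)) = 252 + (18*(1/3) + 59*(-1/23)) = 252 + (6 - 59/23) = 252 + 79/23 = 5875/23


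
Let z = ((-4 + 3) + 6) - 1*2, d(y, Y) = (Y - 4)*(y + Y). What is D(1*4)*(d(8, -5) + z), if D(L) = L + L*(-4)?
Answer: 288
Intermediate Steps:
d(y, Y) = (-4 + Y)*(Y + y)
D(L) = -3*L (D(L) = L - 4*L = -3*L)
z = 3 (z = (-1 + 6) - 2 = 5 - 2 = 3)
D(1*4)*(d(8, -5) + z) = (-3*4)*(((-5)² - 4*(-5) - 4*8 - 5*8) + 3) = (-3*4)*((25 + 20 - 32 - 40) + 3) = -12*(-27 + 3) = -12*(-24) = 288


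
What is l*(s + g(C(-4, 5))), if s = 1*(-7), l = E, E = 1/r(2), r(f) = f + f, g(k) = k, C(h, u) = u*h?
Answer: -27/4 ≈ -6.7500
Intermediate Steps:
C(h, u) = h*u
r(f) = 2*f
E = ¼ (E = 1/(2*2) = 1/4 = ¼ ≈ 0.25000)
l = ¼ ≈ 0.25000
s = -7
l*(s + g(C(-4, 5))) = (-7 - 4*5)/4 = (-7 - 20)/4 = (¼)*(-27) = -27/4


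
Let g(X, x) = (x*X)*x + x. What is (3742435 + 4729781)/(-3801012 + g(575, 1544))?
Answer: 2118054/341740933 ≈ 0.0061978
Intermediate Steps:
g(X, x) = x + X*x**2 (g(X, x) = (X*x)*x + x = X*x**2 + x = x + X*x**2)
(3742435 + 4729781)/(-3801012 + g(575, 1544)) = (3742435 + 4729781)/(-3801012 + 1544*(1 + 575*1544)) = 8472216/(-3801012 + 1544*(1 + 887800)) = 8472216/(-3801012 + 1544*887801) = 8472216/(-3801012 + 1370764744) = 8472216/1366963732 = 8472216*(1/1366963732) = 2118054/341740933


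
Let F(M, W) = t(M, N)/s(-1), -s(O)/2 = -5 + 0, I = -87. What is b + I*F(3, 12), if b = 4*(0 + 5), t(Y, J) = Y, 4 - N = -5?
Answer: -61/10 ≈ -6.1000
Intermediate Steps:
N = 9 (N = 4 - 1*(-5) = 4 + 5 = 9)
s(O) = 10 (s(O) = -2*(-5 + 0) = -2*(-5) = 10)
F(M, W) = M/10
b = 20 (b = 4*5 = 20)
b + I*F(3, 12) = 20 - 87*3/10 = 20 - 261/10 = -61/10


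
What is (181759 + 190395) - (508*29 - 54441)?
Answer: 411863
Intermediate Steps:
(181759 + 190395) - (508*29 - 54441) = 372154 - (14732 - 54441) = 372154 - 1*(-39709) = 372154 + 39709 = 411863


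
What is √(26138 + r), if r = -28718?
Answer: 2*I*√645 ≈ 50.794*I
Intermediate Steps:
√(26138 + r) = √(26138 - 28718) = √(-2580) = 2*I*√645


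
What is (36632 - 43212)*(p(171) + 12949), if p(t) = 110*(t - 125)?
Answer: -118499220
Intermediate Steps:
p(t) = -13750 + 110*t (p(t) = 110*(-125 + t) = -13750 + 110*t)
(36632 - 43212)*(p(171) + 12949) = (36632 - 43212)*((-13750 + 110*171) + 12949) = -6580*((-13750 + 18810) + 12949) = -6580*(5060 + 12949) = -6580*18009 = -118499220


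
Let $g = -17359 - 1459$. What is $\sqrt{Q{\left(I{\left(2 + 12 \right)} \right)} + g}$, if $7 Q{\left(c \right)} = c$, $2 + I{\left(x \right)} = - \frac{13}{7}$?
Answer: $\frac{i \sqrt{922109}}{7} \approx 137.18 i$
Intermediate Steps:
$I{\left(x \right)} = - \frac{27}{7}$ ($I{\left(x \right)} = -2 - \frac{13}{7} = - \frac{27}{7}$)
$Q{\left(c \right)} = \frac{c}{7}$
$g = -18818$
$\sqrt{Q{\left(I{\left(2 + 12 \right)} \right)} + g} = \sqrt{\frac{1}{7} \left(- \frac{27}{7}\right) - 18818} = \sqrt{- \frac{27}{49} - 18818} = \sqrt{- \frac{922109}{49}} = \frac{i \sqrt{922109}}{7}$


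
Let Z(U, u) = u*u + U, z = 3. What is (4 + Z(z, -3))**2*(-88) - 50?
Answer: -22578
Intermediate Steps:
Z(U, u) = U + u**2 (Z(U, u) = u**2 + U = U + u**2)
(4 + Z(z, -3))**2*(-88) - 50 = (4 + (3 + (-3)**2))**2*(-88) - 50 = (4 + (3 + 9))**2*(-88) - 50 = (4 + 12)**2*(-88) - 50 = 16**2*(-88) - 50 = 256*(-88) - 50 = -22528 - 50 = -22578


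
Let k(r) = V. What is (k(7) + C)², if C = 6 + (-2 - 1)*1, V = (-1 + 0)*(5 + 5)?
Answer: 49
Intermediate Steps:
V = -10 (V = -1*10 = -10)
C = 3 (C = 6 - 3*1 = 6 - 3 = 3)
k(r) = -10
(k(7) + C)² = (-10 + 3)² = (-7)² = 49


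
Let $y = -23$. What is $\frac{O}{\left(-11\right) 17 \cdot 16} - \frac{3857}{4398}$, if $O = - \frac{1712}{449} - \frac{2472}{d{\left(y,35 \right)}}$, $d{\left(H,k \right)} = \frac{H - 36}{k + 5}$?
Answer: $- \frac{31282765955}{21786887166} \approx -1.4359$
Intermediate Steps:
$d{\left(H,k \right)} = \frac{-36 + H}{5 + k}$
$O = \frac{44296112}{26491}$ ($O = - \frac{1712}{449} - \frac{2472}{\frac{1}{5 + 35} \left(-36 - 23\right)} = \left(-1712\right) \frac{1}{449} - \frac{2472}{\frac{1}{40} \left(-59\right)} = - \frac{1712}{449} - \frac{2472}{\frac{1}{40} \left(-59\right)} = - \frac{1712}{449} - \frac{2472}{- \frac{59}{40}} = - \frac{1712}{449} - - \frac{98880}{59} = - \frac{1712}{449} + \frac{98880}{59} = \frac{44296112}{26491} \approx 1672.1$)
$\frac{O}{\left(-11\right) 17 \cdot 16} - \frac{3857}{4398} = \frac{44296112}{26491 \left(-11\right) 17 \cdot 16} - \frac{3857}{4398} = \frac{44296112}{26491 \left(\left(-187\right) 16\right)} - \frac{3857}{4398} = \frac{44296112}{26491 \left(-2992\right)} - \frac{3857}{4398} = \frac{44296112}{26491} \left(- \frac{1}{2992}\right) - \frac{3857}{4398} = - \frac{2768507}{4953817} - \frac{3857}{4398} = - \frac{31282765955}{21786887166}$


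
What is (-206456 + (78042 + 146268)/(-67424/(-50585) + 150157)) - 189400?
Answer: -3006815534467914/7595759269 ≈ -3.9585e+5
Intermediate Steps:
(-206456 + (78042 + 146268)/(-67424/(-50585) + 150157)) - 189400 = (-206456 + 224310/(-67424*(-1/50585) + 150157)) - 189400 = (-206456 + 224310/(67424/50585 + 150157)) - 189400 = (-206456 + 224310/(7595759269/50585)) - 189400 = (-206456 + 224310*(50585/7595759269)) - 189400 = (-206456 + 11346721350/7595759269) - 189400 = -1568178728919314/7595759269 - 189400 = -3006815534467914/7595759269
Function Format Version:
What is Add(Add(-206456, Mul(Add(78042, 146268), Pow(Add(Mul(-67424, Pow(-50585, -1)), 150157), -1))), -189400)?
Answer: Rational(-3006815534467914, 7595759269) ≈ -3.9585e+5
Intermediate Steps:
Add(Add(-206456, Mul(Add(78042, 146268), Pow(Add(Mul(-67424, Pow(-50585, -1)), 150157), -1))), -189400) = Add(Add(-206456, Mul(224310, Pow(Add(Mul(-67424, Rational(-1, 50585)), 150157), -1))), -189400) = Add(Add(-206456, Mul(224310, Pow(Add(Rational(67424, 50585), 150157), -1))), -189400) = Add(Add(-206456, Mul(224310, Pow(Rational(7595759269, 50585), -1))), -189400) = Add(Add(-206456, Mul(224310, Rational(50585, 7595759269))), -189400) = Add(Add(-206456, Rational(11346721350, 7595759269)), -189400) = Add(Rational(-1568178728919314, 7595759269), -189400) = Rational(-3006815534467914, 7595759269)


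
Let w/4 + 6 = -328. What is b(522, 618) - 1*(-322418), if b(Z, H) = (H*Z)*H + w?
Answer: 199685410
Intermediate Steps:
w = -1336 (w = -24 + 4*(-328) = -24 - 1312 = -1336)
b(Z, H) = -1336 + Z*H**2 (b(Z, H) = (H*Z)*H - 1336 = Z*H**2 - 1336 = -1336 + Z*H**2)
b(522, 618) - 1*(-322418) = (-1336 + 522*618**2) - 1*(-322418) = (-1336 + 522*381924) + 322418 = (-1336 + 199364328) + 322418 = 199362992 + 322418 = 199685410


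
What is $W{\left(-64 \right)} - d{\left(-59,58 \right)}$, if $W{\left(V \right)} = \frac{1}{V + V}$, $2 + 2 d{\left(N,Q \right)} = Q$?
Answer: $- \frac{3585}{128} \approx -28.008$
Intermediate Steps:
$d{\left(N,Q \right)} = -1 + \frac{Q}{2}$
$W{\left(V \right)} = \frac{1}{2 V}$
$W{\left(-64 \right)} - d{\left(-59,58 \right)} = \frac{1}{2 \left(-64\right)} - \left(-1 + \frac{1}{2} \cdot 58\right) = \frac{1}{2} \left(- \frac{1}{64}\right) - \left(-1 + 29\right) = - \frac{1}{128} - 28 = - \frac{3585}{128}$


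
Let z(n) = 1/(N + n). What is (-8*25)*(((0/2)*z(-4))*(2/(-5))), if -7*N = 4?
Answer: 0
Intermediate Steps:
N = -4/7 (N = -⅐*4 = -4/7 ≈ -0.57143)
z(n) = 1/(-4/7 + n)
(-8*25)*(((0/2)*z(-4))*(2/(-5))) = (-8*25)*(((0/2)*(7/(-4 + 7*(-4))))*(2/(-5))) = -200*(0*(½))*(7/(-4 - 28))*2*(-⅕) = -200*0*(7/(-32))*(-2)/5 = -200*0*(7*(-1/32))*(-2)/5 = -200*0*(-7/32)*(-2)/5 = -0*(-2)/5 = -200*0 = 0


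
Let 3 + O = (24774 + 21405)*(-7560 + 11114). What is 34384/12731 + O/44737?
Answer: 2090952032161/569546747 ≈ 3671.3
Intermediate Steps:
O = 164120163 (O = -3 + (24774 + 21405)*(-7560 + 11114) = -3 + 46179*3554 = -3 + 164120166 = 164120163)
34384/12731 + O/44737 = 34384/12731 + 164120163/44737 = 2090952032161/569546747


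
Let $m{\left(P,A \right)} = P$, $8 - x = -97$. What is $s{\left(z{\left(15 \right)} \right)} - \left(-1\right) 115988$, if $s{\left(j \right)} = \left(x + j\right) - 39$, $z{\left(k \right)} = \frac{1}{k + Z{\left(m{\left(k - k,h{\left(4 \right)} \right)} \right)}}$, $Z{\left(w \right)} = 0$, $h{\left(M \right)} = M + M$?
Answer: $\frac{1740811}{15} \approx 1.1605 \cdot 10^{5}$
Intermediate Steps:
$x = 105$ ($x = 8 - -97 = 8 + 97 = 105$)
$h{\left(M \right)} = 2 M$
$z{\left(k \right)} = \frac{1}{k}$ ($z{\left(k \right)} = \frac{1}{k + 0} = \frac{1}{k}$)
$s{\left(j \right)} = 66 + j$ ($s{\left(j \right)} = \left(105 + j\right) - 39 = 66 + j$)
$s{\left(z{\left(15 \right)} \right)} - \left(-1\right) 115988 = \left(66 + \frac{1}{15}\right) - \left(-1\right) 115988 = \left(66 + \frac{1}{15}\right) - -115988 = \frac{991}{15} + 115988 = \frac{1740811}{15}$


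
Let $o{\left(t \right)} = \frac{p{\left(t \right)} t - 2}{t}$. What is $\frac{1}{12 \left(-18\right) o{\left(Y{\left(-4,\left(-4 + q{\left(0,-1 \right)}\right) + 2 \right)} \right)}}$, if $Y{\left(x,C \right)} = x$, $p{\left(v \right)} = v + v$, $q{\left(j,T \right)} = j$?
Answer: $\frac{1}{1620} \approx 0.00061728$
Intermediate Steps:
$p{\left(v \right)} = 2 v$
$o{\left(t \right)} = \frac{-2 + 2 t^{2}}{t}$ ($o{\left(t \right)} = \frac{2 t t - 2}{t} = \frac{2 t^{2} - 2}{t} = \frac{-2 + 2 t^{2}}{t}$)
$\frac{1}{12 \left(-18\right) o{\left(Y{\left(-4,\left(-4 + q{\left(0,-1 \right)}\right) + 2 \right)} \right)}} = \frac{1}{12 \left(-18\right) \left(- \frac{2}{-4} + 2 \left(-4\right)\right)} = \frac{1}{\left(-216\right) \left(\left(-2\right) \left(- \frac{1}{4}\right) - 8\right)} = \frac{1}{\left(-216\right) \left(\frac{1}{2} - 8\right)} = \frac{1}{\left(-216\right) \left(- \frac{15}{2}\right)} = \frac{1}{1620}$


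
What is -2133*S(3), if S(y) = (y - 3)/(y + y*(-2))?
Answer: 0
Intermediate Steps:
S(y) = -(-3 + y)/y (S(y) = (-3 + y)/(y - 2*y) = (-3 + y)/((-y)) = (-3 + y)*(-1/y) = -(-3 + y)/y)
-2133*S(3) = -2133*(3 - 1*3)/3 = -711*(3 - 3) = -711*0 = -2133*0 = 0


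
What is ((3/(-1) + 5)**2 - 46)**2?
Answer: 1764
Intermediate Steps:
((3/(-1) + 5)**2 - 46)**2 = ((3*(-1) + 5)**2 - 46)**2 = ((-3 + 5)**2 - 46)**2 = (2**2 - 46)**2 = (4 - 46)**2 = (-42)**2 = 1764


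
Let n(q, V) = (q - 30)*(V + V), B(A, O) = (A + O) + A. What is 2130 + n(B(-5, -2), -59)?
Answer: 7086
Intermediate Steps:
B(A, O) = O + 2*A
n(q, V) = 2*V*(-30 + q) (n(q, V) = (-30 + q)*(2*V) = 2*V*(-30 + q))
2130 + n(B(-5, -2), -59) = 2130 + 2*(-59)*(-30 + (-2 + 2*(-5))) = 2130 + 2*(-59)*(-30 + (-2 - 10)) = 2130 + 2*(-59)*(-30 - 12) = 2130 + 2*(-59)*(-42) = 2130 + 4956 = 7086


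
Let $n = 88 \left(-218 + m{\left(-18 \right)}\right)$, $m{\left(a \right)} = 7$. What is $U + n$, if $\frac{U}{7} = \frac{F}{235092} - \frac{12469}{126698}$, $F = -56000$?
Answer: $- \frac{967011900017}{52072878} \approx -18570.0$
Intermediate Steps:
$U = - \frac{122701313}{52072878}$ ($U = 7 \left(- \frac{56000}{235092} - \frac{12469}{126698}\right) = 7 \left(\left(-56000\right) \frac{1}{235092} - \frac{12469}{126698}\right) = 7 \left(- \frac{14000}{58773} - \frac{12469}{126698}\right) = 7 \left(- \frac{17528759}{52072878}\right) = - \frac{122701313}{52072878} \approx -2.3563$)
$n = -18568$ ($n = 88 \left(-218 + 7\right) = 88 \left(-211\right) = -18568$)
$U + n = - \frac{122701313}{52072878} - 18568 = - \frac{967011900017}{52072878}$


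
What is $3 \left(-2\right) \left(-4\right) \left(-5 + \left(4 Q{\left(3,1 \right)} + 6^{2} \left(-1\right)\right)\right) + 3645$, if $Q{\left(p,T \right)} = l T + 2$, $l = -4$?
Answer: $2469$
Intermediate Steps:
$Q{\left(p,T \right)} = 2 - 4 T$ ($Q{\left(p,T \right)} = - 4 T + 2 = 2 - 4 T$)
$3 \left(-2\right) \left(-4\right) \left(-5 + \left(4 Q{\left(3,1 \right)} + 6^{2} \left(-1\right)\right)\right) + 3645 = 3 \left(-2\right) \left(-4\right) \left(-5 + \left(4 \left(2 - 4\right) + 6^{2} \left(-1\right)\right)\right) + 3645 = \left(-6\right) \left(-4\right) \left(-5 + \left(4 \left(2 - 4\right) + 36 \left(-1\right)\right)\right) + 3645 = 24 \left(-5 + \left(4 \left(-2\right) - 36\right)\right) + 3645 = 24 \left(-5 - 44\right) + 3645 = 24 \left(-49\right) + 3645 = -1176 + 3645 = 2469$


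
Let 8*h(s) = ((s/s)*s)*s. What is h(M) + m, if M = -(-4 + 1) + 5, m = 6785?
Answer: 6793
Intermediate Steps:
M = 8 (M = -1*(-3) + 5 = 3 + 5 = 8)
h(s) = s²/8 (h(s) = (((s/s)*s)*s)/8 = ((1*s)*s)/8 = (s*s)/8 = s²/8)
h(M) + m = (⅛)*8² + 6785 = (⅛)*64 + 6785 = 8 + 6785 = 6793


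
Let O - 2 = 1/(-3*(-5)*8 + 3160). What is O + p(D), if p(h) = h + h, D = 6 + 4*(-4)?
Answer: -59039/3280 ≈ -18.000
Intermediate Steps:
D = -10 (D = 6 - 16 = -10)
p(h) = 2*h
O = 6561/3280 (O = 2 + 1/(-3*(-5)*8 + 3160) = 2 + 1/(15*8 + 3160) = 2 + 1/(120 + 3160) = 2 + 1/3280 = 6561/3280 ≈ 2.0003)
O + p(D) = 6561/3280 + 2*(-10) = 6561/3280 - 20 = -59039/3280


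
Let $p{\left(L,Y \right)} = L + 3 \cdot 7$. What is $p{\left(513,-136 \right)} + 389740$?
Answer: $390274$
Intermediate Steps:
$p{\left(L,Y \right)} = 21 + L$ ($p{\left(L,Y \right)} = L + 21 = 21 + L$)
$p{\left(513,-136 \right)} + 389740 = \left(21 + 513\right) + 389740 = 534 + 389740 = 390274$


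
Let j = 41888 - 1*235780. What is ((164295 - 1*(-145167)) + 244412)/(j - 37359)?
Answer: -553874/231251 ≈ -2.3951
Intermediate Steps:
j = -193892 (j = 41888 - 235780 = -193892)
((164295 - 1*(-145167)) + 244412)/(j - 37359) = ((164295 - 1*(-145167)) + 244412)/(-193892 - 37359) = ((164295 + 145167) + 244412)/(-231251) = (309462 + 244412)*(-1/231251) = 553874*(-1/231251) = -553874/231251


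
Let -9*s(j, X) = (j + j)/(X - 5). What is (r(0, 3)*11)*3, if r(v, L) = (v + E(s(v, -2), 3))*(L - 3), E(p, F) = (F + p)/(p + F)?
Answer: 0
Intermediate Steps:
s(j, X) = -2*j/(9*(-5 + X)) (s(j, X) = -(j + j)/(9*(X - 5)) = -2*j/(9*(-5 + X)))
E(p, F) = 1 (E(p, F) = (F + p)/(F + p) = 1)
r(v, L) = (1 + v)*(-3 + L) (r(v, L) = (v + 1)*(L - 3) = (1 + v)*(-3 + L))
(r(0, 3)*11)*3 = ((-3 + 3 - 3*0 + 3*0)*11)*3 = ((-3 + 3 + 0 + 0)*11)*3 = (0*11)*3 = 0*3 = 0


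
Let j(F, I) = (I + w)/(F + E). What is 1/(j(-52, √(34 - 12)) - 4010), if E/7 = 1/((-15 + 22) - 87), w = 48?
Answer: -633138147/2539467421630 + 16668*√22/13967070818965 ≈ -0.00024931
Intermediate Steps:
E = -7/80 (E = 7/((-15 + 22) - 87) = 7/(7 - 87) = 7/(-80) = 7*(-1/80) = -7/80 ≈ -0.087500)
j(F, I) = (48 + I)/(-7/80 + F) (j(F, I) = (I + 48)/(F - 7/80) = (48 + I)/(-7/80 + F))
1/(j(-52, √(34 - 12)) - 4010) = 1/(80*(48 + √(34 - 12))/(-7 + 80*(-52)) - 4010) = 1/(80*(48 + √22)/(-7 - 4160) - 4010) = 1/(80*(48 + √22)/(-4167) - 4010) = 1/(80*(-1/4167)*(48 + √22) - 4010) = 1/((-1280/1389 - 80*√22/4167) - 4010) = 1/(-5571170/1389 - 80*√22/4167)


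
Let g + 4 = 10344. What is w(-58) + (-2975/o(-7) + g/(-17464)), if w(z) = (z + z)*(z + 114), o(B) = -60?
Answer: -168885841/26196 ≈ -6447.0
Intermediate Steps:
g = 10340 (g = -4 + 10344 = 10340)
w(z) = 2*z*(114 + z) (w(z) = (2*z)*(114 + z) = 2*z*(114 + z))
w(-58) + (-2975/o(-7) + g/(-17464)) = 2*(-58)*(114 - 58) + (-2975/(-60) + 10340/(-17464)) = 2*(-58)*56 + (-2975*(-1/60) + 10340*(-1/17464)) = -6496 + (595/12 - 2585/4366) = -6496 + 1283375/26196 = -168885841/26196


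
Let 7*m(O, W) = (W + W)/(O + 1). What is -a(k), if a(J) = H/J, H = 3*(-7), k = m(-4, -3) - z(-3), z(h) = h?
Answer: 147/23 ≈ 6.3913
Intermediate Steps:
m(O, W) = 2*W/(7*(1 + O)) (m(O, W) = ((W + W)/(O + 1))/7 = ((2*W)/(1 + O))/7 = (2*W/(1 + O))/7 = 2*W/(7*(1 + O)))
k = 23/7 (k = (2/7)*(-3)/(1 - 4) - 1*(-3) = (2/7)*(-3)/(-3) + 3 = (2/7)*(-3)*(-1/3) + 3 = 2/7 + 3 = 23/7 ≈ 3.2857)
H = -21
a(J) = -21/J
-a(k) = -(-21)/23/7 = -(-21)*7/23 = -1*(-147/23) = 147/23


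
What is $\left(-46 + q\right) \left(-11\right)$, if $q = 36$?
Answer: $110$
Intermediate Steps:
$\left(-46 + q\right) \left(-11\right) = \left(-46 + 36\right) \left(-11\right) = \left(-10\right) \left(-11\right) = 110$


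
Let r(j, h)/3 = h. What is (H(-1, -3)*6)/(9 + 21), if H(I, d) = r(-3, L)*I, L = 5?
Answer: -3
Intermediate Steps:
r(j, h) = 3*h
H(I, d) = 15*I (H(I, d) = (3*5)*I = 15*I)
(H(-1, -3)*6)/(9 + 21) = ((15*(-1))*6)/(9 + 21) = -15*6/30 = -90*1/30 = -3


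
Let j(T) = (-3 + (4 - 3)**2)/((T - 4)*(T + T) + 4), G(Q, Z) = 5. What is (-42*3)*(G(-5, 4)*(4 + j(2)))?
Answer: -2835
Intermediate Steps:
j(T) = -2/(4 + 2*T*(-4 + T)) (j(T) = (-3 + 1**2)/((-4 + T)*(2*T) + 4) = (-3 + 1)/(2*T*(-4 + T) + 4) = -2/(4 + 2*T*(-4 + T)))
(-42*3)*(G(-5, 4)*(4 + j(2))) = (-42*3)*(5*(4 - 1/(2 + 2**2 - 4*2))) = -630*(4 - 1/(2 + 4 - 8)) = -630*(4 - 1/(-2)) = -630*(4 - 1*(-1/2)) = -630*(4 + 1/2) = -630*9/2 = -126*45/2 = -2835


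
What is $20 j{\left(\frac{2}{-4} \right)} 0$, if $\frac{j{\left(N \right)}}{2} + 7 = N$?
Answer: $0$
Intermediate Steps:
$j{\left(N \right)} = -14 + 2 N$
$20 j{\left(\frac{2}{-4} \right)} 0 = 20 \left(-14 + 2 \frac{2}{-4}\right) 0 = 20 \left(-14 + 2 \cdot 2 \left(- \frac{1}{4}\right)\right) 0 = 20 \left(-14 + 2 \left(- \frac{1}{2}\right)\right) 0 = 20 \left(-14 - 1\right) 0 = 20 \left(-15\right) 0 = \left(-300\right) 0 = 0$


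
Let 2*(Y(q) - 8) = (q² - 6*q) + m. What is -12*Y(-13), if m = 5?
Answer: -1608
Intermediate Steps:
Y(q) = 21/2 + q²/2 - 3*q (Y(q) = 8 + ((q² - 6*q) + 5)/2 = 8 + (5 + q² - 6*q)/2 = 8 + (5/2 + q²/2 - 3*q) = 21/2 + q²/2 - 3*q)
-12*Y(-13) = -12*(21/2 + (½)*(-13)² - 3*(-13)) = -12*(21/2 + (½)*169 + 39) = -12*(21/2 + 169/2 + 39) = -12*134 = -1608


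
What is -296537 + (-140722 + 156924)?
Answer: -280335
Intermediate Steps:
-296537 + (-140722 + 156924) = -296537 + 16202 = -280335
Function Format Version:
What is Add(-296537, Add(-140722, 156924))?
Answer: -280335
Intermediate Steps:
Add(-296537, Add(-140722, 156924)) = Add(-296537, 16202) = -280335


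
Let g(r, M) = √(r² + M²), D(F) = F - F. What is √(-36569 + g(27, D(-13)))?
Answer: 11*I*√302 ≈ 191.16*I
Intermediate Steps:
D(F) = 0
g(r, M) = √(M² + r²)
√(-36569 + g(27, D(-13))) = √(-36569 + √(0² + 27²)) = √(-36569 + √(0 + 729)) = √(-36569 + √729) = √(-36569 + 27) = √(-36542) = 11*I*√302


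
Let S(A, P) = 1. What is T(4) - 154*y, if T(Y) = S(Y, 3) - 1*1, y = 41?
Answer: -6314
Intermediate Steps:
T(Y) = 0 (T(Y) = 1 - 1*1 = 1 - 1 = 0)
T(4) - 154*y = 0 - 154*41 = 0 - 6314 = -6314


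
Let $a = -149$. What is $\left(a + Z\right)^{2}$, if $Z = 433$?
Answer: $80656$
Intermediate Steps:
$\left(a + Z\right)^{2} = \left(-149 + 433\right)^{2} = 284^{2} = 80656$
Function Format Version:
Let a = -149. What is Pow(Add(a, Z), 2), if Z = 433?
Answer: 80656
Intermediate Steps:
Pow(Add(a, Z), 2) = Pow(Add(-149, 433), 2) = Pow(284, 2) = 80656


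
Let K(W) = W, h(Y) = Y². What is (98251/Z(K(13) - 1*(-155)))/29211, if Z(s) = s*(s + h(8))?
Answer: 98251/1138527936 ≈ 8.6296e-5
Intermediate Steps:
Z(s) = s*(64 + s) (Z(s) = s*(s + 8²) = s*(s + 64) = s*(64 + s))
(98251/Z(K(13) - 1*(-155)))/29211 = (98251/(((13 - 1*(-155))*(64 + (13 - 1*(-155))))))/29211 = (98251/(((13 + 155)*(64 + (13 + 155)))))*(1/29211) = (98251/((168*(64 + 168))))*(1/29211) = (98251/((168*232)))*(1/29211) = (98251/38976)*(1/29211) = 98251/1138527936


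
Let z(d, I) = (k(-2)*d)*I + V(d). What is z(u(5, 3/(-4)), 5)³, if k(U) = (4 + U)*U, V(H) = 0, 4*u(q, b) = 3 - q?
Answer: 1000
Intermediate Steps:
u(q, b) = ¾ - q/4 (u(q, b) = (3 - q)/4 = ¾ - q/4)
k(U) = U*(4 + U)
z(d, I) = -4*I*d (z(d, I) = ((-2*(4 - 2))*d)*I + 0 = ((-2*2)*d)*I + 0 = (-4*d)*I + 0 = -4*I*d + 0 = -4*I*d)
z(u(5, 3/(-4)), 5)³ = (-4*5*(¾ - ¼*5))³ = (-4*5*(¾ - 5/4))³ = (-4*5*(-½))³ = 10³ = 1000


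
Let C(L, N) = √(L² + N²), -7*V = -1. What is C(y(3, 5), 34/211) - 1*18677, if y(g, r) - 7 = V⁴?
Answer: -18677 + 10*√125842412441/506611 ≈ -18670.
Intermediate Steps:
V = ⅐ (V = -⅐*(-1) = ⅐ ≈ 0.14286)
y(g, r) = 16808/2401 (y(g, r) = 7 + (⅐)⁴ = 7 + 1/2401 = 16808/2401)
C(y(3, 5), 34/211) - 1*18677 = √((16808/2401)² + (34/211)²) - 1*18677 = √(282508864/5764801 + (34*(1/211))²) - 18677 = √(282508864/5764801 + (34/211)²) - 18677 = √(282508864/5764801 + 1156/44521) - 18677 = √(12584241244100/256654705321) - 18677 = 10*√125842412441/506611 - 18677 = -18677 + 10*√125842412441/506611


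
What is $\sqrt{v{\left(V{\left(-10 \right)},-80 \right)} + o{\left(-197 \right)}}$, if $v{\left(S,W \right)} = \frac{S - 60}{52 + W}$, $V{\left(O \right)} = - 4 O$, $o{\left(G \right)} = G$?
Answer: $\frac{i \sqrt{9618}}{7} \approx 14.01 i$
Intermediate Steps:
$v{\left(S,W \right)} = \frac{-60 + S}{52 + W}$
$\sqrt{v{\left(V{\left(-10 \right)},-80 \right)} + o{\left(-197 \right)}} = \sqrt{\frac{-60 - -40}{52 - 80} - 197} = \sqrt{\frac{-60 + 40}{-28} - 197} = \sqrt{\left(- \frac{1}{28}\right) \left(-20\right) - 197} = \sqrt{\frac{5}{7} - 197} = \sqrt{- \frac{1374}{7}} = \frac{i \sqrt{9618}}{7}$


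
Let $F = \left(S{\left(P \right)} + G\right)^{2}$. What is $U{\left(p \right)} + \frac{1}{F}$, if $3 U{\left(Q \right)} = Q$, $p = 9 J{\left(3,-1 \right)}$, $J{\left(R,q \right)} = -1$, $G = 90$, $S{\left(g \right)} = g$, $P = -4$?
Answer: $- \frac{22187}{7396} \approx -2.9999$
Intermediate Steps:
$F = 7396$ ($F = \left(-4 + 90\right)^{2} = 86^{2} = 7396$)
$p = -9$ ($p = 9 \left(-1\right) = -9$)
$U{\left(Q \right)} = \frac{Q}{3}$
$U{\left(p \right)} + \frac{1}{F} = \frac{1}{3} \left(-9\right) + \frac{1}{7396} = -3 + \frac{1}{7396} = - \frac{22187}{7396}$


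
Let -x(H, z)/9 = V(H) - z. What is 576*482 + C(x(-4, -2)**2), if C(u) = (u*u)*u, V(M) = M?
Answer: 34289856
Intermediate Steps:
x(H, z) = -9*H + 9*z (x(H, z) = -9*(H - z) = -9*H + 9*z)
C(u) = u**3 (C(u) = u**2*u = u**3)
576*482 + C(x(-4, -2)**2) = 576*482 + ((-9*(-4) + 9*(-2))**2)**3 = 277632 + ((36 - 18)**2)**3 = 277632 + (18**2)**3 = 277632 + 324**3 = 277632 + 34012224 = 34289856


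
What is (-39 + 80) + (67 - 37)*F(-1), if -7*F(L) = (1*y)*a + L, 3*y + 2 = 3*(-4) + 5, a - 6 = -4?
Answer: 71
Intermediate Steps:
a = 2 (a = 6 - 4 = 2)
y = -3 (y = -⅔ + (3*(-4) + 5)/3 = -⅔ + (-12 + 5)/3 = -⅔ + (⅓)*(-7) = -⅔ - 7/3 = -3)
F(L) = 6/7 - L/7 (F(L) = -((1*(-3))*2 + L)/7 = -(-3*2 + L)/7 = -(-6 + L)/7 = 6/7 - L/7)
(-39 + 80) + (67 - 37)*F(-1) = (-39 + 80) + (67 - 37)*(6/7 - ⅐*(-1)) = 41 + 30*(6/7 + ⅐) = 41 + 30*1 = 41 + 30 = 71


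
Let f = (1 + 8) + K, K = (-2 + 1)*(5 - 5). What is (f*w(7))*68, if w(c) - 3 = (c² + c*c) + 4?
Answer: 64260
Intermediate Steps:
K = 0 (K = -1*0 = 0)
w(c) = 7 + 2*c² (w(c) = 3 + ((c² + c*c) + 4) = 3 + ((c² + c²) + 4) = 3 + (2*c² + 4) = 3 + (4 + 2*c²) = 7 + 2*c²)
f = 9 (f = (1 + 8) + 0 = 9 + 0 = 9)
(f*w(7))*68 = (9*(7 + 2*7²))*68 = (9*(7 + 2*49))*68 = (9*(7 + 98))*68 = (9*105)*68 = 945*68 = 64260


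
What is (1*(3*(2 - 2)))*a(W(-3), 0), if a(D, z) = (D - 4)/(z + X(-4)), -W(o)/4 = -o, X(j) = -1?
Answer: 0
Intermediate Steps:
W(o) = 4*o (W(o) = -(-4)*o = 4*o)
a(D, z) = (-4 + D)/(-1 + z) (a(D, z) = (D - 4)/(z - 1) = (-4 + D)/(-1 + z))
(1*(3*(2 - 2)))*a(W(-3), 0) = (1*(3*(2 - 2)))*((-4 + 4*(-3))/(-1 + 0)) = (1*(3*0))*((-4 - 12)/(-1)) = (1*0)*(-1*(-16)) = 0*16 = 0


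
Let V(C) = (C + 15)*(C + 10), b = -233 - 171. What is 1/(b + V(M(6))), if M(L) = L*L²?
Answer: 1/51802 ≈ 1.9304e-5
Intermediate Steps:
b = -404
M(L) = L³
V(C) = (10 + C)*(15 + C) (V(C) = (15 + C)*(10 + C) = (10 + C)*(15 + C))
1/(b + V(M(6))) = 1/(-404 + (150 + (6³)² + 25*6³)) = 1/(-404 + (150 + 216² + 25*216)) = 1/(-404 + (150 + 46656 + 5400)) = 1/(-404 + 52206) = 1/51802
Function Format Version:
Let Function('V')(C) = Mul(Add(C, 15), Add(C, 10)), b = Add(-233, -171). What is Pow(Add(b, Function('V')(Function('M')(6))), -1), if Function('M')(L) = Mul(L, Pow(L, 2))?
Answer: Rational(1, 51802) ≈ 1.9304e-5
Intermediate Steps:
b = -404
Function('M')(L) = Pow(L, 3)
Function('V')(C) = Mul(Add(10, C), Add(15, C)) (Function('V')(C) = Mul(Add(15, C), Add(10, C)) = Mul(Add(10, C), Add(15, C)))
Pow(Add(b, Function('V')(Function('M')(6))), -1) = Pow(Add(-404, Add(150, Pow(Pow(6, 3), 2), Mul(25, Pow(6, 3)))), -1) = Pow(Add(-404, Add(150, Pow(216, 2), Mul(25, 216))), -1) = Pow(Add(-404, Add(150, 46656, 5400)), -1) = Pow(Add(-404, 52206), -1) = Pow(51802, -1) = Rational(1, 51802)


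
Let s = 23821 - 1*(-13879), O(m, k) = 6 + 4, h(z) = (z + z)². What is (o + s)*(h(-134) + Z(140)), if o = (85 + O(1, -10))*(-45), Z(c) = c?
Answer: 2405396700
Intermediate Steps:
h(z) = 4*z² (h(z) = (2*z)² = 4*z²)
O(m, k) = 10
o = -4275 (o = (85 + 10)*(-45) = 95*(-45) = -4275)
s = 37700 (s = 23821 + 13879 = 37700)
(o + s)*(h(-134) + Z(140)) = (-4275 + 37700)*(4*(-134)² + 140) = 33425*(4*17956 + 140) = 33425*(71824 + 140) = 33425*71964 = 2405396700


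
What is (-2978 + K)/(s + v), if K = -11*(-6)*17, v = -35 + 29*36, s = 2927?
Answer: -58/123 ≈ -0.47154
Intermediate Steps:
v = 1009 (v = -35 + 1044 = 1009)
K = 1122 (K = 66*17 = 1122)
(-2978 + K)/(s + v) = (-2978 + 1122)/(2927 + 1009) = -1856/3936 = -1856*1/3936 = -58/123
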